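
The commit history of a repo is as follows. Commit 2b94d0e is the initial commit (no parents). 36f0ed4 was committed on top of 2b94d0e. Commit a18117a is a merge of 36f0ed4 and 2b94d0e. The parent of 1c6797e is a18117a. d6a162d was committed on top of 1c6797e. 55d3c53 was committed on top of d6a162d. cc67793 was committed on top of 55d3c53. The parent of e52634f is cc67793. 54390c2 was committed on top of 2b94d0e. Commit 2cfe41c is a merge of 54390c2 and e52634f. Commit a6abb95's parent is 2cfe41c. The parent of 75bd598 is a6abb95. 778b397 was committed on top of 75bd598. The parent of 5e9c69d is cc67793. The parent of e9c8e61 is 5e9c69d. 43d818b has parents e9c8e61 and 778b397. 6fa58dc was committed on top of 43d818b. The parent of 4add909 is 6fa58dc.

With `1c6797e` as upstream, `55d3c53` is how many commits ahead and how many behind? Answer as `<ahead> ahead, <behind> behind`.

Reachable from 55d3c53: {1c6797e, 2b94d0e, 36f0ed4, 55d3c53, a18117a, d6a162d}.
Reachable from 1c6797e: {1c6797e, 2b94d0e, 36f0ed4, a18117a}.
Only in 55d3c53's history (ahead): {55d3c53, d6a162d} — 2.
Only in 1c6797e's history (behind): {} — 0.

2 ahead, 0 behind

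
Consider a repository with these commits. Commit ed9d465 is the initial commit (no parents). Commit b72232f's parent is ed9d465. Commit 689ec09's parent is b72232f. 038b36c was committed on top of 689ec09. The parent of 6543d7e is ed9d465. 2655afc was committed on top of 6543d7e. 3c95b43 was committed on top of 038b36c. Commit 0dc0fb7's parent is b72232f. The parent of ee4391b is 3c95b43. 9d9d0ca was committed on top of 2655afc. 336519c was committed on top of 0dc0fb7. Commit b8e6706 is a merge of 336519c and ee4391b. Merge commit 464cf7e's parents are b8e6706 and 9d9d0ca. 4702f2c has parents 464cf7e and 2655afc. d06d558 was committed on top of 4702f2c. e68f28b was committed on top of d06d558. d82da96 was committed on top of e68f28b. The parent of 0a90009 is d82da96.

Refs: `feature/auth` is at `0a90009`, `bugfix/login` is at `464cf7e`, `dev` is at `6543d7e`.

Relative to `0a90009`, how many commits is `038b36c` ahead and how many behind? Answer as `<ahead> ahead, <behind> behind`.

0 ahead, 14 behind

Reachable from 038b36c: {038b36c, 689ec09, b72232f, ed9d465}.
Reachable from 0a90009: {038b36c, 0a90009, 0dc0fb7, 2655afc, 336519c, 3c95b43, 464cf7e, 4702f2c, 6543d7e, 689ec09, 9d9d0ca, b72232f, b8e6706, d06d558, d82da96, e68f28b, ed9d465, ee4391b}.
Only in 038b36c's history (ahead): {} — 0.
Only in 0a90009's history (behind): {0a90009, 0dc0fb7, 2655afc, 336519c, 3c95b43, 464cf7e, 4702f2c, 6543d7e, 9d9d0ca, b8e6706, d06d558, d82da96, e68f28b, ee4391b} — 14.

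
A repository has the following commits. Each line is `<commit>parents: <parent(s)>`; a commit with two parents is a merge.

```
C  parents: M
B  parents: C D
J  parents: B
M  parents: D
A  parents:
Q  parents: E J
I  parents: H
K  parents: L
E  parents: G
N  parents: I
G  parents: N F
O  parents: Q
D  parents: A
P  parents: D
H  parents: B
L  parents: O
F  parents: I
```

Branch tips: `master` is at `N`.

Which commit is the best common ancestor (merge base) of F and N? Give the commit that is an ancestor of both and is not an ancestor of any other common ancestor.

Ancestors of F: {A, B, C, D, F, H, I, M}.
Ancestors of N: {A, B, C, D, H, I, M, N}.
Common ancestors: {A, B, C, D, H, I, M}.
Among these, I is not an ancestor of any other common ancestor — it is the merge base.

I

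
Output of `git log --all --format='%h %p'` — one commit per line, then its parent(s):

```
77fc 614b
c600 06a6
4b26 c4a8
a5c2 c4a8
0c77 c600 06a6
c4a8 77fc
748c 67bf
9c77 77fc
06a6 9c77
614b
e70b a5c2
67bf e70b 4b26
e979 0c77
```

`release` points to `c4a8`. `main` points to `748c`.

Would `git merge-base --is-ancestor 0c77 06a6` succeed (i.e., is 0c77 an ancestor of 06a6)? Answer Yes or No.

Ancestors of 06a6: {06a6, 614b, 77fc, 9c77}.
0c77 is not in that set, so it is not an ancestor of 06a6.

No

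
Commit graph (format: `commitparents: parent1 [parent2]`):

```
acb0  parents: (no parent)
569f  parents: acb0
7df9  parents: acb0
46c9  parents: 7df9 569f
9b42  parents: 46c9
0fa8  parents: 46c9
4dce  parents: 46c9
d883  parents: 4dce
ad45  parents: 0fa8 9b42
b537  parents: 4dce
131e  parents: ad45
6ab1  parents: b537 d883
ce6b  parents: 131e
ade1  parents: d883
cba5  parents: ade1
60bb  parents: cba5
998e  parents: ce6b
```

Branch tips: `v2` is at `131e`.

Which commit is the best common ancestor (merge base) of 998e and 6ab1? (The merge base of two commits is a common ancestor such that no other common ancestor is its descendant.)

46c9

Ancestors of 998e: {0fa8, 131e, 46c9, 569f, 7df9, 998e, 9b42, acb0, ad45, ce6b}.
Ancestors of 6ab1: {46c9, 4dce, 569f, 6ab1, 7df9, acb0, b537, d883}.
Common ancestors: {46c9, 569f, 7df9, acb0}.
Among these, 46c9 is not an ancestor of any other common ancestor — it is the merge base.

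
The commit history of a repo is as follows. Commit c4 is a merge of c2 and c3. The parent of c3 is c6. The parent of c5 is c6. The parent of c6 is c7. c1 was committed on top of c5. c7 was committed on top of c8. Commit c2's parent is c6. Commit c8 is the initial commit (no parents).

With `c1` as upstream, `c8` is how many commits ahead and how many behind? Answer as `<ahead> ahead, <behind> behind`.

0 ahead, 4 behind

Reachable from c8: {c8}.
Reachable from c1: {c1, c5, c6, c7, c8}.
Only in c8's history (ahead): {} — 0.
Only in c1's history (behind): {c1, c5, c6, c7} — 4.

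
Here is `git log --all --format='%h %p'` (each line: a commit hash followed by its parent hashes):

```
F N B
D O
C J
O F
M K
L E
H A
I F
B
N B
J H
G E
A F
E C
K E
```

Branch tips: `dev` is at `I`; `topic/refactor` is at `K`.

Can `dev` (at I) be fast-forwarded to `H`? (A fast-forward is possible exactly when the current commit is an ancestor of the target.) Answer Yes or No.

No

A fast-forward from I to H is possible iff I is an ancestor of H.
Ancestors of H: {A, B, F, H, N}.
I is not among them, so fast-forward is not possible.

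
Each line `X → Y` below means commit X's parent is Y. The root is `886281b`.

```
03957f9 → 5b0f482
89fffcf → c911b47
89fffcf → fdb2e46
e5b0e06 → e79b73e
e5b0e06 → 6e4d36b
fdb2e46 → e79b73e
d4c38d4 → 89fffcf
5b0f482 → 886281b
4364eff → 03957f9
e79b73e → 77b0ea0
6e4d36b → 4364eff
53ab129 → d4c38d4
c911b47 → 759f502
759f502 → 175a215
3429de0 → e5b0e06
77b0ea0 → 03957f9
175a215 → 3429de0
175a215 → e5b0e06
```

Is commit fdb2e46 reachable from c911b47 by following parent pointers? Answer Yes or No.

Ancestors of c911b47: {03957f9, 175a215, 3429de0, 4364eff, 5b0f482, 6e4d36b, 759f502, 77b0ea0, 886281b, c911b47, e5b0e06, e79b73e}.
fdb2e46 is not in that set, so it is not an ancestor of c911b47.

No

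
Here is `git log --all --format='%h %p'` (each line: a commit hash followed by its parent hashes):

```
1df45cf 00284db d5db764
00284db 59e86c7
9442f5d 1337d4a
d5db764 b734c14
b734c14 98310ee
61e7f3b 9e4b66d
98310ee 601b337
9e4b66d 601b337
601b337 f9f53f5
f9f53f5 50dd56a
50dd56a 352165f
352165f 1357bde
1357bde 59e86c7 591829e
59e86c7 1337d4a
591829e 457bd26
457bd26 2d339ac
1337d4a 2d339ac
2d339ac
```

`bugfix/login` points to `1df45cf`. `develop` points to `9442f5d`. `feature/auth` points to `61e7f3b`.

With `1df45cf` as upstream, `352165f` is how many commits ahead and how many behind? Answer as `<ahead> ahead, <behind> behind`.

Reachable from 352165f: {1337d4a, 1357bde, 2d339ac, 352165f, 457bd26, 591829e, 59e86c7}.
Reachable from 1df45cf: {00284db, 1337d4a, 1357bde, 1df45cf, 2d339ac, 352165f, 457bd26, 50dd56a, 591829e, 59e86c7, 601b337, 98310ee, b734c14, d5db764, f9f53f5}.
Only in 352165f's history (ahead): {} — 0.
Only in 1df45cf's history (behind): {00284db, 1df45cf, 50dd56a, 601b337, 98310ee, b734c14, d5db764, f9f53f5} — 8.

0 ahead, 8 behind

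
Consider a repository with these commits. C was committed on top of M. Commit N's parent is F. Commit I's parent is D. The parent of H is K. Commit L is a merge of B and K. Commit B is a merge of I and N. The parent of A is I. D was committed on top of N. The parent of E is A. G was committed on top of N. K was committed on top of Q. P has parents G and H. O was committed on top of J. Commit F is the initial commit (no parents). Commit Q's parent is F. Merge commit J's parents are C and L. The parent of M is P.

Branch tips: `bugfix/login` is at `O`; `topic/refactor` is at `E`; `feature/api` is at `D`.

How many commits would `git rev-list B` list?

5

Walking parent pointers from B: reachable set = {B, D, F, I, N}.
That is 5 commits.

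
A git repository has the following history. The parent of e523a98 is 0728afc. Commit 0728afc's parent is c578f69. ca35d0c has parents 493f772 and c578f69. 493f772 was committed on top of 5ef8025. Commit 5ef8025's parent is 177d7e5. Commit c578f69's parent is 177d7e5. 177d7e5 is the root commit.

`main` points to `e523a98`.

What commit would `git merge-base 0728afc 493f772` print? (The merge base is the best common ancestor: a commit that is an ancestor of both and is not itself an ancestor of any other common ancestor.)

177d7e5

Ancestors of 0728afc: {0728afc, 177d7e5, c578f69}.
Ancestors of 493f772: {177d7e5, 493f772, 5ef8025}.
Common ancestors: {177d7e5}.
The only common ancestor is 177d7e5, so it is the merge base.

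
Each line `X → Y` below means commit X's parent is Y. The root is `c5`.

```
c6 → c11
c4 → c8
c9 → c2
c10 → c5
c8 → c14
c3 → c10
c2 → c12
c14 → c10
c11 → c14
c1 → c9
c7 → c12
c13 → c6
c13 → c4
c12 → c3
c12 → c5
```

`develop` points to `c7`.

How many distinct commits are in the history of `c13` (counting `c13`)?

8

Walking parent pointers from c13: reachable set = {c10, c11, c13, c14, c4, c5, c6, c8}.
That is 8 commits.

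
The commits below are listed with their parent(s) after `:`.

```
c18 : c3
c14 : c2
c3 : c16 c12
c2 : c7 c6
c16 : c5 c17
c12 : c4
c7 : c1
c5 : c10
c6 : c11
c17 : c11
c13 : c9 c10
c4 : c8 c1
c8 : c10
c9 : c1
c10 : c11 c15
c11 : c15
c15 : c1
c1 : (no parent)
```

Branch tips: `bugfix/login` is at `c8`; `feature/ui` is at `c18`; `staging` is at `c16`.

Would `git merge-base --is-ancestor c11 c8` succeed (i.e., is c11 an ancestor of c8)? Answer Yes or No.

Yes

Ancestors of c8 (commits reachable by following parents): {c1, c10, c11, c15, c8}.
c11 is in that set, so it is an ancestor of c8.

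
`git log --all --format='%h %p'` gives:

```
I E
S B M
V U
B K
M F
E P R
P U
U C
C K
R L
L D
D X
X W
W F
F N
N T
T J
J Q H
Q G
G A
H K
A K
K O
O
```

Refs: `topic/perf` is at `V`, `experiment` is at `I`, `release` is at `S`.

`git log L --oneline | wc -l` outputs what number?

Walking parent pointers from L: reachable set = {A, D, F, G, H, J, K, L, N, O, Q, T, W, X}.
That is 14 commits.

14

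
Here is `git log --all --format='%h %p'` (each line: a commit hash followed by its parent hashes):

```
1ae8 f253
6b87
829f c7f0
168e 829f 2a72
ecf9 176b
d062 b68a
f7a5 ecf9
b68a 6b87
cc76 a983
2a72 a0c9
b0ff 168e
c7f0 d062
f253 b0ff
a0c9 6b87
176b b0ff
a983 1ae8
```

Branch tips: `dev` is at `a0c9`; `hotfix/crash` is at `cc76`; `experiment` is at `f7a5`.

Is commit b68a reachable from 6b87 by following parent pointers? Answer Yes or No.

Ancestors of 6b87: {6b87}.
b68a is not in that set, so it is not an ancestor of 6b87.

No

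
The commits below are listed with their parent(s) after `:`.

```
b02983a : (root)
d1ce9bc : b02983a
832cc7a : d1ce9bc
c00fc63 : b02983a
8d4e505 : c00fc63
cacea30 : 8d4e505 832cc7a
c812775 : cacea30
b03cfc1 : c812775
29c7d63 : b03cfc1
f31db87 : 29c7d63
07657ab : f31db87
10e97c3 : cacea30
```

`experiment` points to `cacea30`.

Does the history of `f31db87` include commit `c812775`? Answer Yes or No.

Yes

Ancestors of f31db87 (commits reachable by following parents): {29c7d63, 832cc7a, 8d4e505, b02983a, b03cfc1, c00fc63, c812775, cacea30, d1ce9bc, f31db87}.
c812775 is in that set, so it is an ancestor of f31db87.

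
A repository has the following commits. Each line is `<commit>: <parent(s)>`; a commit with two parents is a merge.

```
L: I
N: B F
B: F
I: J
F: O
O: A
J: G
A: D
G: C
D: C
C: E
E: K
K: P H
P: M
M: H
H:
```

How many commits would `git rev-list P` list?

Walking parent pointers from P: reachable set = {H, M, P}.
That is 3 commits.

3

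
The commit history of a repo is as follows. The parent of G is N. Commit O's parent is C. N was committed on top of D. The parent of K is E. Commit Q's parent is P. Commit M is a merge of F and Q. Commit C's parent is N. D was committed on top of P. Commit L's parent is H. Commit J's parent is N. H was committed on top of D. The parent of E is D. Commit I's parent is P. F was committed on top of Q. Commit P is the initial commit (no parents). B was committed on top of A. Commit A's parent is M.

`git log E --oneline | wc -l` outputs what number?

Walking parent pointers from E: reachable set = {D, E, P}.
That is 3 commits.

3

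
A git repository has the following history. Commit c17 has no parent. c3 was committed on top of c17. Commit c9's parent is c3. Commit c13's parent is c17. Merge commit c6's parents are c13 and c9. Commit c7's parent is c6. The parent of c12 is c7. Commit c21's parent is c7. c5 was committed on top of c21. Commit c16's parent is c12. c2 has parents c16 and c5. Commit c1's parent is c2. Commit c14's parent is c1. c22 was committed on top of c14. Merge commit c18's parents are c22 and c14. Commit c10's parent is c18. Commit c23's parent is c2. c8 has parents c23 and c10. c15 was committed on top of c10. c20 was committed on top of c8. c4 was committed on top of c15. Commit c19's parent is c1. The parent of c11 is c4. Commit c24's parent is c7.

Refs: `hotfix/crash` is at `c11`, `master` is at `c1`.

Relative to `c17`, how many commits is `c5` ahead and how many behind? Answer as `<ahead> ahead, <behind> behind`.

Reachable from c5: {c13, c17, c21, c3, c5, c6, c7, c9}.
Reachable from c17: {c17}.
Only in c5's history (ahead): {c13, c21, c3, c5, c6, c7, c9} — 7.
Only in c17's history (behind): {} — 0.

7 ahead, 0 behind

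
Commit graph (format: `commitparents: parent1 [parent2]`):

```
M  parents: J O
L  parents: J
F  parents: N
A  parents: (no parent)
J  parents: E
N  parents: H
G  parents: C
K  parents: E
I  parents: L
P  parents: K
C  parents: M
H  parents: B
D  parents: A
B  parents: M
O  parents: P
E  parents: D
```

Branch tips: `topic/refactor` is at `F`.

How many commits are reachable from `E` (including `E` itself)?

Walking parent pointers from E: reachable set = {A, D, E}.
That is 3 commits.

3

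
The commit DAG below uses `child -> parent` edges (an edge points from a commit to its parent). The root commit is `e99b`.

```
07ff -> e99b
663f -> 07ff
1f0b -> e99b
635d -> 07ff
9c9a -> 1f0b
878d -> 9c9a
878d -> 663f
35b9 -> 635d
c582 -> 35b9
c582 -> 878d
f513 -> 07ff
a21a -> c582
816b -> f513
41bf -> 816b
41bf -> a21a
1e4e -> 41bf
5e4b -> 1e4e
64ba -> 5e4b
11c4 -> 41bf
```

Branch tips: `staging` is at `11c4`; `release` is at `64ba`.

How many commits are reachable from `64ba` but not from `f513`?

13

Reachable from 64ba: {07ff, 1e4e, 1f0b, 35b9, 41bf, 5e4b, 635d, 64ba, 663f, 816b, 878d, 9c9a, a21a, c582, e99b, f513}.
Reachable from f513: {07ff, e99b, f513}.
In 64ba's history but not f513's: {1e4e, 1f0b, 35b9, 41bf, 5e4b, 635d, 64ba, 663f, 816b, 878d, 9c9a, a21a, c582} — 13 commits.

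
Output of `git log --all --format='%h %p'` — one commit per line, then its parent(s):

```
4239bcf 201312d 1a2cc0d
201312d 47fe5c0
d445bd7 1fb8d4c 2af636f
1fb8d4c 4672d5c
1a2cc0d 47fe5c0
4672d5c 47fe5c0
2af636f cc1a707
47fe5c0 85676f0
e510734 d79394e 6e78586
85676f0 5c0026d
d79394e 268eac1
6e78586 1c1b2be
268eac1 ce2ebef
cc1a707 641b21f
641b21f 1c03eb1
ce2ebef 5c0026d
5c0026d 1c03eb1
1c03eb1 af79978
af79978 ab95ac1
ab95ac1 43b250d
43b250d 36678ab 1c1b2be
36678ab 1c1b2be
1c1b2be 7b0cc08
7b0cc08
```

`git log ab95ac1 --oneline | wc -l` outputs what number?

Walking parent pointers from ab95ac1: reachable set = {1c1b2be, 36678ab, 43b250d, 7b0cc08, ab95ac1}.
That is 5 commits.

5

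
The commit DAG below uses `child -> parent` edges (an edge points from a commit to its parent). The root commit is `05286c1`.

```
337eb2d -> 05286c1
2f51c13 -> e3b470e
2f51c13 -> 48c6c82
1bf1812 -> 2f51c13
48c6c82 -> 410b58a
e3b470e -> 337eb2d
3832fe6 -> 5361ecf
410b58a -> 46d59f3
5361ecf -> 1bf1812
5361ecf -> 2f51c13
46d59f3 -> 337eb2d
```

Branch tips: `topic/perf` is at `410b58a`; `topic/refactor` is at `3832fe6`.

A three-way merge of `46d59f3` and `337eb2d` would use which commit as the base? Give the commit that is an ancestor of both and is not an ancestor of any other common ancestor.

Ancestors of 46d59f3: {05286c1, 337eb2d, 46d59f3}.
Ancestors of 337eb2d: {05286c1, 337eb2d}.
Common ancestors: {05286c1, 337eb2d}.
Among these, 337eb2d is not an ancestor of any other common ancestor — it is the merge base.

337eb2d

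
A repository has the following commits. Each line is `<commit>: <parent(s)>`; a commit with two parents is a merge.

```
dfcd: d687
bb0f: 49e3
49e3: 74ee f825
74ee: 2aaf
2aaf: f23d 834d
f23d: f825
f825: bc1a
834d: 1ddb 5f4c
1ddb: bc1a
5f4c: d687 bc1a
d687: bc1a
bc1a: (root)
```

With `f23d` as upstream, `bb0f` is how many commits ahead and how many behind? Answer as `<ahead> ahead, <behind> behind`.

8 ahead, 0 behind

Reachable from bb0f: {1ddb, 2aaf, 49e3, 5f4c, 74ee, 834d, bb0f, bc1a, d687, f23d, f825}.
Reachable from f23d: {bc1a, f23d, f825}.
Only in bb0f's history (ahead): {1ddb, 2aaf, 49e3, 5f4c, 74ee, 834d, bb0f, d687} — 8.
Only in f23d's history (behind): {} — 0.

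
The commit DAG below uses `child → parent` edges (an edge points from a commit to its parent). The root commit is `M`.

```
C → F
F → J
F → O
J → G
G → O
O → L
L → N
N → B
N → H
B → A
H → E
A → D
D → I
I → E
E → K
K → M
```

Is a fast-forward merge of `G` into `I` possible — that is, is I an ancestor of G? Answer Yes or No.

A fast-forward from I to G is possible iff I is an ancestor of G.
Ancestors of G: {A, B, D, E, G, H, I, K, L, M, N, O}.
I is among them, so fast-forward is possible.

Yes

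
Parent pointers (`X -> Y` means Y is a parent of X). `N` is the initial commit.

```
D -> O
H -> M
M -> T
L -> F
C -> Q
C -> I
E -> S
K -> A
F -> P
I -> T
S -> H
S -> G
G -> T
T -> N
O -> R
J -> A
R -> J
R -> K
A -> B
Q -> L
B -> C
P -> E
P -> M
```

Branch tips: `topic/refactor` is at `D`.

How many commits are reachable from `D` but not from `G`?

Reachable from D: {A, B, C, D, E, F, G, H, I, J, K, L, M, N, O, P, Q, R, S, T}.
Reachable from G: {G, N, T}.
In D's history but not G's: {A, B, C, D, E, F, H, I, J, K, L, M, O, P, Q, R, S} — 17 commits.

17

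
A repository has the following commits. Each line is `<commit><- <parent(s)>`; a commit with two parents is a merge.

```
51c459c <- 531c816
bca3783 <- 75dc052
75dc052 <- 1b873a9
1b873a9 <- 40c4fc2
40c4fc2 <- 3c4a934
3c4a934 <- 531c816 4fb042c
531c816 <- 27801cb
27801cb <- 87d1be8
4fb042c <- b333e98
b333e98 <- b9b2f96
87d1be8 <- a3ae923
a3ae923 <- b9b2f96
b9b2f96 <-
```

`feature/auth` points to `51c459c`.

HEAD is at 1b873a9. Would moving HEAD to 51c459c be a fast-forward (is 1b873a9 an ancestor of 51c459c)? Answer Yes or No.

A fast-forward from 1b873a9 to 51c459c is possible iff 1b873a9 is an ancestor of 51c459c.
Ancestors of 51c459c: {27801cb, 51c459c, 531c816, 87d1be8, a3ae923, b9b2f96}.
1b873a9 is not among them, so fast-forward is not possible.

No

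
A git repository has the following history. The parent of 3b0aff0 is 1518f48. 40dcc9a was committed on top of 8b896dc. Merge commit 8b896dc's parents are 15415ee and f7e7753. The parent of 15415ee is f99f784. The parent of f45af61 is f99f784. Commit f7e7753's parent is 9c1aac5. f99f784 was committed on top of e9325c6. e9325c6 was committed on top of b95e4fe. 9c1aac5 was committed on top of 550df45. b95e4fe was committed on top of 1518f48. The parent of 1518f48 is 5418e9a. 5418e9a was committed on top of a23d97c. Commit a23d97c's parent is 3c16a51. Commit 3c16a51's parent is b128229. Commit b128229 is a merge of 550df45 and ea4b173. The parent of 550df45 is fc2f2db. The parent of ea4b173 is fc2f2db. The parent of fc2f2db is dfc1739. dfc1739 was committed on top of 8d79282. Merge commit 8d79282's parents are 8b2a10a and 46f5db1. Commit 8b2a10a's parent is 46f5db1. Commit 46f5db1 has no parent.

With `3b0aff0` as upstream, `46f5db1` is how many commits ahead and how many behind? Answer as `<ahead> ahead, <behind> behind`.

Reachable from 46f5db1: {46f5db1}.
Reachable from 3b0aff0: {1518f48, 3b0aff0, 3c16a51, 46f5db1, 5418e9a, 550df45, 8b2a10a, 8d79282, a23d97c, b128229, dfc1739, ea4b173, fc2f2db}.
Only in 46f5db1's history (ahead): {} — 0.
Only in 3b0aff0's history (behind): {1518f48, 3b0aff0, 3c16a51, 5418e9a, 550df45, 8b2a10a, 8d79282, a23d97c, b128229, dfc1739, ea4b173, fc2f2db} — 12.

0 ahead, 12 behind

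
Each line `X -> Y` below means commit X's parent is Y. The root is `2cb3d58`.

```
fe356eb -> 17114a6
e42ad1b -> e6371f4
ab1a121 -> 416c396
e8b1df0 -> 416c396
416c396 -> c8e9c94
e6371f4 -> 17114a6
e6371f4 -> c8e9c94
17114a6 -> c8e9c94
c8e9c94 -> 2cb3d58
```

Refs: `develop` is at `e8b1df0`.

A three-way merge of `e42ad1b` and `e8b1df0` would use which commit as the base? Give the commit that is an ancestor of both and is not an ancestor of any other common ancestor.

Ancestors of e42ad1b: {17114a6, 2cb3d58, c8e9c94, e42ad1b, e6371f4}.
Ancestors of e8b1df0: {2cb3d58, 416c396, c8e9c94, e8b1df0}.
Common ancestors: {2cb3d58, c8e9c94}.
Among these, c8e9c94 is not an ancestor of any other common ancestor — it is the merge base.

c8e9c94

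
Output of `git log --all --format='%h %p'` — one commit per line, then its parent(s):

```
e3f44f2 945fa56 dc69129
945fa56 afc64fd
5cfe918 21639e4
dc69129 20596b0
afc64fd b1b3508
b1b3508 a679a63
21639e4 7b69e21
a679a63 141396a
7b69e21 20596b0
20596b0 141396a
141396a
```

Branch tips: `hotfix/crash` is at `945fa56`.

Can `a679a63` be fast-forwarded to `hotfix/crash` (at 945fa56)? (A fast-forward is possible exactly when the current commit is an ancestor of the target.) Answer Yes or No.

A fast-forward from a679a63 to 945fa56 is possible iff a679a63 is an ancestor of 945fa56.
Ancestors of 945fa56: {141396a, 945fa56, a679a63, afc64fd, b1b3508}.
a679a63 is among them, so fast-forward is possible.

Yes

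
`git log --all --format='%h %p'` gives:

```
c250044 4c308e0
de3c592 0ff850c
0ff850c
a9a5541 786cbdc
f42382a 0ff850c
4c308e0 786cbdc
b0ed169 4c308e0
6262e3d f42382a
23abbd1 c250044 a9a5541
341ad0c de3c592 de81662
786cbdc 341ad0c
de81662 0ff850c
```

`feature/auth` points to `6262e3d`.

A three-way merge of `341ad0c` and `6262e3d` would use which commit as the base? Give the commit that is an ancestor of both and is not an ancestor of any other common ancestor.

0ff850c

Ancestors of 341ad0c: {0ff850c, 341ad0c, de3c592, de81662}.
Ancestors of 6262e3d: {0ff850c, 6262e3d, f42382a}.
Common ancestors: {0ff850c}.
The only common ancestor is 0ff850c, so it is the merge base.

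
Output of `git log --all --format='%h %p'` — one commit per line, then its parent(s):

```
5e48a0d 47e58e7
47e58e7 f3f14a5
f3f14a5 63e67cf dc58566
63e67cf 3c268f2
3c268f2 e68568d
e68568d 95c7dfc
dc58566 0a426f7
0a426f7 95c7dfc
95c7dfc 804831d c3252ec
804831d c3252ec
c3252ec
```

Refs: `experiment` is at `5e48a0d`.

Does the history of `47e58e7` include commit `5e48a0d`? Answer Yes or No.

No

Ancestors of 47e58e7: {0a426f7, 3c268f2, 47e58e7, 63e67cf, 804831d, 95c7dfc, c3252ec, dc58566, e68568d, f3f14a5}.
5e48a0d is not in that set, so it is not an ancestor of 47e58e7.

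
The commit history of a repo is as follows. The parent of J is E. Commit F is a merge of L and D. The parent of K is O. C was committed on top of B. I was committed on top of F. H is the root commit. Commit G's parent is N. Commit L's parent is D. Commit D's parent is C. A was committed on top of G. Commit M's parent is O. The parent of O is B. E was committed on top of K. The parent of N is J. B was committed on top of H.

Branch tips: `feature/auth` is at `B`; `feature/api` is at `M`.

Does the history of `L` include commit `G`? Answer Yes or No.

Ancestors of L: {B, C, D, H, L}.
G is not in that set, so it is not an ancestor of L.

No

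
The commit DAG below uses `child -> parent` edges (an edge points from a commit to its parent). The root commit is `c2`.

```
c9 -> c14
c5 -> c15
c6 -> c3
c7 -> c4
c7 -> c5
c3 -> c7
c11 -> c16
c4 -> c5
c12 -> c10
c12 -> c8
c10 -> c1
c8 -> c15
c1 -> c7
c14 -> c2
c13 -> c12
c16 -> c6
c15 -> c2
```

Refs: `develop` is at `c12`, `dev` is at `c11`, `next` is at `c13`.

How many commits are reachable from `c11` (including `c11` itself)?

Walking parent pointers from c11: reachable set = {c11, c15, c16, c2, c3, c4, c5, c6, c7}.
That is 9 commits.

9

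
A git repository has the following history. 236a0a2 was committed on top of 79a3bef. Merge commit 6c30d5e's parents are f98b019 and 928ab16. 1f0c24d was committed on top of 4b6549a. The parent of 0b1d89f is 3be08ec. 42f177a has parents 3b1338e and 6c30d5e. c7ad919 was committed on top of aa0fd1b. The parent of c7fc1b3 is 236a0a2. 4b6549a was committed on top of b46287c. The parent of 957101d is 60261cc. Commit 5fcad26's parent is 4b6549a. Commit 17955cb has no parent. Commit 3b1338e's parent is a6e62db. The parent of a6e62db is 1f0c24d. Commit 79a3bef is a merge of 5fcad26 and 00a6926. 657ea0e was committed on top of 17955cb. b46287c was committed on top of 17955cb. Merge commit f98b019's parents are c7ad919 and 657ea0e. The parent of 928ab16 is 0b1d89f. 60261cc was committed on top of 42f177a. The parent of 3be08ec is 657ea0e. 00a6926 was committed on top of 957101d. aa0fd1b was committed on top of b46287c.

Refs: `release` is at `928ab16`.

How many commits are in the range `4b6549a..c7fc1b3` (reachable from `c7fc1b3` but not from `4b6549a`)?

Reachable from c7fc1b3: {00a6926, 0b1d89f, 17955cb, 1f0c24d, 236a0a2, 3b1338e, 3be08ec, 42f177a, 4b6549a, 5fcad26, 60261cc, 657ea0e, 6c30d5e, 79a3bef, 928ab16, 957101d, a6e62db, aa0fd1b, b46287c, c7ad919, c7fc1b3, f98b019}.
Reachable from 4b6549a: {17955cb, 4b6549a, b46287c}.
In c7fc1b3's history but not 4b6549a's: {00a6926, 0b1d89f, 1f0c24d, 236a0a2, 3b1338e, 3be08ec, 42f177a, 5fcad26, 60261cc, 657ea0e, 6c30d5e, 79a3bef, 928ab16, 957101d, a6e62db, aa0fd1b, c7ad919, c7fc1b3, f98b019} — 19 commits.

19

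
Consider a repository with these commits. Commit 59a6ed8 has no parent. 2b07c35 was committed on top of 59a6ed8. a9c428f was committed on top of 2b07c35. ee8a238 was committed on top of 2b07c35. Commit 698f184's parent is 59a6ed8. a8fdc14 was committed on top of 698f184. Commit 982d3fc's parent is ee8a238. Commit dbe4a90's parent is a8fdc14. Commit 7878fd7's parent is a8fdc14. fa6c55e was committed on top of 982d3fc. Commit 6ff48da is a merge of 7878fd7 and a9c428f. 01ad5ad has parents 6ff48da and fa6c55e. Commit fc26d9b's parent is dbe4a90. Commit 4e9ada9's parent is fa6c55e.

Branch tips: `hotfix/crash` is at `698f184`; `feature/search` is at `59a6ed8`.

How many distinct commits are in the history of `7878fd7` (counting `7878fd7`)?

Walking parent pointers from 7878fd7: reachable set = {59a6ed8, 698f184, 7878fd7, a8fdc14}.
That is 4 commits.

4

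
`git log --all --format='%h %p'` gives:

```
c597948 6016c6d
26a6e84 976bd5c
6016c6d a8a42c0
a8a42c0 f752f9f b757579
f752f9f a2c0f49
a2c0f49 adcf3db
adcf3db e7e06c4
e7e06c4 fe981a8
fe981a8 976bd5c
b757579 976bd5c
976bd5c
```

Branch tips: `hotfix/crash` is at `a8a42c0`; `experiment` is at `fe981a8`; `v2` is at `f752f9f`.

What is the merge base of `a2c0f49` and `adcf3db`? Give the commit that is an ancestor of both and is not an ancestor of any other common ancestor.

adcf3db

Ancestors of a2c0f49: {976bd5c, a2c0f49, adcf3db, e7e06c4, fe981a8}.
Ancestors of adcf3db: {976bd5c, adcf3db, e7e06c4, fe981a8}.
Common ancestors: {976bd5c, adcf3db, e7e06c4, fe981a8}.
Among these, adcf3db is not an ancestor of any other common ancestor — it is the merge base.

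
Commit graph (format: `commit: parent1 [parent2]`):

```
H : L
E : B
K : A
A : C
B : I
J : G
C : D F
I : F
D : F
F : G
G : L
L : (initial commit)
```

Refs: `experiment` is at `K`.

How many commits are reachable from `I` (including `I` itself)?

4

Walking parent pointers from I: reachable set = {F, G, I, L}.
That is 4 commits.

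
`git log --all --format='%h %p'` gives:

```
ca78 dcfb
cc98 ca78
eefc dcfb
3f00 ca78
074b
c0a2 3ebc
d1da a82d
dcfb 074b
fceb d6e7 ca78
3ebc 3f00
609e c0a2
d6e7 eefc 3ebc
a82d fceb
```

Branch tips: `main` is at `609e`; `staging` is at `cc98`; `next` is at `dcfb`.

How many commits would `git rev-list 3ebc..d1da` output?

Reachable from d1da: {074b, 3ebc, 3f00, a82d, ca78, d1da, d6e7, dcfb, eefc, fceb}.
Reachable from 3ebc: {074b, 3ebc, 3f00, ca78, dcfb}.
In d1da's history but not 3ebc's: {a82d, d1da, d6e7, eefc, fceb} — 5 commits.

5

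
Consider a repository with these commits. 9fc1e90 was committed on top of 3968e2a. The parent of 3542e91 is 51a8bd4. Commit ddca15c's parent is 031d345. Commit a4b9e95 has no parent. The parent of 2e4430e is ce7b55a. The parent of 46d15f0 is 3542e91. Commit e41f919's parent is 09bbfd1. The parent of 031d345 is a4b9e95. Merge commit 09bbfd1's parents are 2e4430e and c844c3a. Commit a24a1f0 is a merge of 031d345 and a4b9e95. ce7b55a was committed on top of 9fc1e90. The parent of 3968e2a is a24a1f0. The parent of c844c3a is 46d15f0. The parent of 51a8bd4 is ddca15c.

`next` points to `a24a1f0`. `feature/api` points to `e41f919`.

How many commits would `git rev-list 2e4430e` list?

Walking parent pointers from 2e4430e: reachable set = {031d345, 2e4430e, 3968e2a, 9fc1e90, a24a1f0, a4b9e95, ce7b55a}.
That is 7 commits.

7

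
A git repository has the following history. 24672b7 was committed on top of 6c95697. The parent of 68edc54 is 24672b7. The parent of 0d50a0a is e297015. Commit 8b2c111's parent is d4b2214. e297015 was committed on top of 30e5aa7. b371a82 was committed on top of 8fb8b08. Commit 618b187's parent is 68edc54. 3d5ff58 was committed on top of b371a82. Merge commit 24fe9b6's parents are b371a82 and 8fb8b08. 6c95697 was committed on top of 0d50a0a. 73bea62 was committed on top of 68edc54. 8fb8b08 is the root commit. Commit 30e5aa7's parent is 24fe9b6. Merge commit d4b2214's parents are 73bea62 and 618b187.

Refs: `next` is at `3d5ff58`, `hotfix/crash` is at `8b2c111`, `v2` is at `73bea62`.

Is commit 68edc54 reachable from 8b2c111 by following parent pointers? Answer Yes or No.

Ancestors of 8b2c111 (commits reachable by following parents): {0d50a0a, 24672b7, 24fe9b6, 30e5aa7, 618b187, 68edc54, 6c95697, 73bea62, 8b2c111, 8fb8b08, b371a82, d4b2214, e297015}.
68edc54 is in that set, so it is an ancestor of 8b2c111.

Yes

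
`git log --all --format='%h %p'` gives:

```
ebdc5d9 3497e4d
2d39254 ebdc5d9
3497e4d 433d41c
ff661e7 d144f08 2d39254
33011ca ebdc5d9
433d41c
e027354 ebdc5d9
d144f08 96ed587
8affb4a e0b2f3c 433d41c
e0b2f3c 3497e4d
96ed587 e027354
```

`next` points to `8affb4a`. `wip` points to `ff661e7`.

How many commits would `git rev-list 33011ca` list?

4

Walking parent pointers from 33011ca: reachable set = {33011ca, 3497e4d, 433d41c, ebdc5d9}.
That is 4 commits.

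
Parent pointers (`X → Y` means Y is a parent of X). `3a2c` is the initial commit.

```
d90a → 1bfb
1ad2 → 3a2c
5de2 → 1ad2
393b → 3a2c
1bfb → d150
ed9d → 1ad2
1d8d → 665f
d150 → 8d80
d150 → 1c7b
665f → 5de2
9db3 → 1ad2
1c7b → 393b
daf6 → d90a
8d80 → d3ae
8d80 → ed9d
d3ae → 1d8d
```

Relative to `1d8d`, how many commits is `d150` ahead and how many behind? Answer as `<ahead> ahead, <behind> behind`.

Reachable from d150: {1ad2, 1c7b, 1d8d, 393b, 3a2c, 5de2, 665f, 8d80, d150, d3ae, ed9d}.
Reachable from 1d8d: {1ad2, 1d8d, 3a2c, 5de2, 665f}.
Only in d150's history (ahead): {1c7b, 393b, 8d80, d150, d3ae, ed9d} — 6.
Only in 1d8d's history (behind): {} — 0.

6 ahead, 0 behind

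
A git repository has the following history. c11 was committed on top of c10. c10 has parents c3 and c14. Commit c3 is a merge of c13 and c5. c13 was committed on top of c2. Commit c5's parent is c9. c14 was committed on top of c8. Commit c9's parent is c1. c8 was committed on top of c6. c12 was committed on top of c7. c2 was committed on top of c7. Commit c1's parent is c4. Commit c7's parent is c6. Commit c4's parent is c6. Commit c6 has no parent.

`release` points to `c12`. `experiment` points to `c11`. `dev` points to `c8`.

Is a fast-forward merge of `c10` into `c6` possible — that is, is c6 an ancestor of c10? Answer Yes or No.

A fast-forward from c6 to c10 is possible iff c6 is an ancestor of c10.
Ancestors of c10: {c1, c10, c13, c14, c2, c3, c4, c5, c6, c7, c8, c9}.
c6 is among them, so fast-forward is possible.

Yes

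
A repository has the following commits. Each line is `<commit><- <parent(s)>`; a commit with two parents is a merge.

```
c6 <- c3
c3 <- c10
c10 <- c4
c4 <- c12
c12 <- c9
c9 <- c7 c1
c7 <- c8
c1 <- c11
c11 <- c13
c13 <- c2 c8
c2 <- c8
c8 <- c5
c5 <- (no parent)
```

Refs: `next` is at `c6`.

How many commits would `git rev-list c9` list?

Walking parent pointers from c9: reachable set = {c1, c11, c13, c2, c5, c7, c8, c9}.
That is 8 commits.

8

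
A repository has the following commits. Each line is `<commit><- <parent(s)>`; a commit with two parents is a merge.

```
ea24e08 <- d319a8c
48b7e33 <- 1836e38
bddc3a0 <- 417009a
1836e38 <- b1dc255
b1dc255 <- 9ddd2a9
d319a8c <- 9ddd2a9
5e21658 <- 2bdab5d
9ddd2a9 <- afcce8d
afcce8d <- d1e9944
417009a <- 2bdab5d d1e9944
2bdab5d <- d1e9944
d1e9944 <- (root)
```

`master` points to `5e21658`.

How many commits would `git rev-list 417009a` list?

3

Walking parent pointers from 417009a: reachable set = {2bdab5d, 417009a, d1e9944}.
That is 3 commits.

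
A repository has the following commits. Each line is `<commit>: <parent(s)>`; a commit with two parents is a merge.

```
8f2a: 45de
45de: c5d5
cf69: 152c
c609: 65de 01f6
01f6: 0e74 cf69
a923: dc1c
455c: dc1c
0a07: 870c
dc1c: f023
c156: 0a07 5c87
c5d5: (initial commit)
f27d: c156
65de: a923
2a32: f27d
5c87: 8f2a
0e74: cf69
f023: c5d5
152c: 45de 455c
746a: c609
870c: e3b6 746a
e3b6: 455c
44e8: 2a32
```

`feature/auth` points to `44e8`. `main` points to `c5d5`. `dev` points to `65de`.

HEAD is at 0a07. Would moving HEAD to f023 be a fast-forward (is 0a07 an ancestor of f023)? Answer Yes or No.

A fast-forward from 0a07 to f023 is possible iff 0a07 is an ancestor of f023.
Ancestors of f023: {c5d5, f023}.
0a07 is not among them, so fast-forward is not possible.

No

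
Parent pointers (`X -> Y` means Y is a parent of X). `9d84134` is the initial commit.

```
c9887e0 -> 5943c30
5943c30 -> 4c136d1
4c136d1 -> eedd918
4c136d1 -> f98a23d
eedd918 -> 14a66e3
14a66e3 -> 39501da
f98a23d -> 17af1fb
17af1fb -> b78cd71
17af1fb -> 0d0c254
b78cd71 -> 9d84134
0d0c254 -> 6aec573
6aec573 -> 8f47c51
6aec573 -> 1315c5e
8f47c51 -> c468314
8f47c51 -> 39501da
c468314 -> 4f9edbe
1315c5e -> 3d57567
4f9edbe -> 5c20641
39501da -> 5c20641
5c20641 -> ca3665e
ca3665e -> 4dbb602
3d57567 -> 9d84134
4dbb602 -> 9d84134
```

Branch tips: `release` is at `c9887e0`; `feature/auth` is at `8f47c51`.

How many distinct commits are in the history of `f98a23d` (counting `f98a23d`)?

15

Walking parent pointers from f98a23d: reachable set = {0d0c254, 1315c5e, 17af1fb, 39501da, 3d57567, 4dbb602, 4f9edbe, 5c20641, 6aec573, 8f47c51, 9d84134, b78cd71, c468314, ca3665e, f98a23d}.
That is 15 commits.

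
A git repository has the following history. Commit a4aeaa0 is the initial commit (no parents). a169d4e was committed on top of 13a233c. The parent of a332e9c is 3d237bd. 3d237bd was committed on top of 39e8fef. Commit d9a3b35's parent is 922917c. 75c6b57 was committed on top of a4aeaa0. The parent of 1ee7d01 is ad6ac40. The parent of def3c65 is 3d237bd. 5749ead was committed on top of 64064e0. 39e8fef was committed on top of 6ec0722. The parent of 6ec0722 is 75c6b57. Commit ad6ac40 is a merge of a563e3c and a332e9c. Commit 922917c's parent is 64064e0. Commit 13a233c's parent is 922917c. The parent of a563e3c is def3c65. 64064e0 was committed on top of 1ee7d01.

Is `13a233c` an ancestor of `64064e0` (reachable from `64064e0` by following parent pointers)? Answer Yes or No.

No

Ancestors of 64064e0: {1ee7d01, 39e8fef, 3d237bd, 64064e0, 6ec0722, 75c6b57, a332e9c, a4aeaa0, a563e3c, ad6ac40, def3c65}.
13a233c is not in that set, so it is not an ancestor of 64064e0.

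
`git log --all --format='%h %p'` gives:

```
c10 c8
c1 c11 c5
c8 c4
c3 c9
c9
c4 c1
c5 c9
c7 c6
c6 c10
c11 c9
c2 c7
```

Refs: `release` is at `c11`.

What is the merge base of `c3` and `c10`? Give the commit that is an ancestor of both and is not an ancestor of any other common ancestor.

c9

Ancestors of c3: {c3, c9}.
Ancestors of c10: {c1, c10, c11, c4, c5, c8, c9}.
Common ancestors: {c9}.
The only common ancestor is c9, so it is the merge base.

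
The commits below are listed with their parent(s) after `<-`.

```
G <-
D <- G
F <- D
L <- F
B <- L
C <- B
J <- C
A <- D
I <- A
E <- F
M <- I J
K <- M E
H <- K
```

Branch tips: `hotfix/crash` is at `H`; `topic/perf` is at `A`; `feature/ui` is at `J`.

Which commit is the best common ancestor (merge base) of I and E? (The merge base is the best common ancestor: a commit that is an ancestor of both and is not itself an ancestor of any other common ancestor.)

Ancestors of I: {A, D, G, I}.
Ancestors of E: {D, E, F, G}.
Common ancestors: {D, G}.
Among these, D is not an ancestor of any other common ancestor — it is the merge base.

D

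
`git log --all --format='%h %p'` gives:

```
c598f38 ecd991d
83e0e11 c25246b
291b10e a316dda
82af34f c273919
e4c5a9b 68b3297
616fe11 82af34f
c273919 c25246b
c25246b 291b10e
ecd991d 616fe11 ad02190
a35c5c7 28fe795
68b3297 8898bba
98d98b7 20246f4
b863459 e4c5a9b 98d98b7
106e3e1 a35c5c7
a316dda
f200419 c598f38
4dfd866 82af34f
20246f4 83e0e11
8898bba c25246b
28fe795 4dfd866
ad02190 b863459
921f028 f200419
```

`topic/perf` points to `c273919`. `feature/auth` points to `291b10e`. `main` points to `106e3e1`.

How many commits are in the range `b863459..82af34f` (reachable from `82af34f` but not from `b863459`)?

2

Reachable from 82af34f: {291b10e, 82af34f, a316dda, c25246b, c273919}.
Reachable from b863459: {20246f4, 291b10e, 68b3297, 83e0e11, 8898bba, 98d98b7, a316dda, b863459, c25246b, e4c5a9b}.
In 82af34f's history but not b863459's: {82af34f, c273919} — 2 commits.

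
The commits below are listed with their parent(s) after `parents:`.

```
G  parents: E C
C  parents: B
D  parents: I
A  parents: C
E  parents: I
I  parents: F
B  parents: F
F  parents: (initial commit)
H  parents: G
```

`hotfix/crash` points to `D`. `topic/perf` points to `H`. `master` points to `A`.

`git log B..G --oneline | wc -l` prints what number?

Reachable from G: {B, C, E, F, G, I}.
Reachable from B: {B, F}.
In G's history but not B's: {C, E, G, I} — 4 commits.

4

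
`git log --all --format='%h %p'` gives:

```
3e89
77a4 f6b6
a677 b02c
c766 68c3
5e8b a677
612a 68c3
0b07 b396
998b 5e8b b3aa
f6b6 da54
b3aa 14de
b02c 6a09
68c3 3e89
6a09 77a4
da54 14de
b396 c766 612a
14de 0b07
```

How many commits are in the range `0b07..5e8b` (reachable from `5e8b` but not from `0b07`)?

Reachable from 5e8b: {0b07, 14de, 3e89, 5e8b, 612a, 68c3, 6a09, 77a4, a677, b02c, b396, c766, da54, f6b6}.
Reachable from 0b07: {0b07, 3e89, 612a, 68c3, b396, c766}.
In 5e8b's history but not 0b07's: {14de, 5e8b, 6a09, 77a4, a677, b02c, da54, f6b6} — 8 commits.

8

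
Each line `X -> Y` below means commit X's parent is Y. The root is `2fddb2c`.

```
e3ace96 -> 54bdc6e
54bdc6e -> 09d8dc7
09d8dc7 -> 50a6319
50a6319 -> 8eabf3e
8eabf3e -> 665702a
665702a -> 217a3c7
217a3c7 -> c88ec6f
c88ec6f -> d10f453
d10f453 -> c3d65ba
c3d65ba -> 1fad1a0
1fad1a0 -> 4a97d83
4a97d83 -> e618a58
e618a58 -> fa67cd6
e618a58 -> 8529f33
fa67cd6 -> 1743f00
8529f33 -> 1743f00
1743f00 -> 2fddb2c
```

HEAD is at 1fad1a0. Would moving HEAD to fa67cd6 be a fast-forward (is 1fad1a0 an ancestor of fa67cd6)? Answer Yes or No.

No

A fast-forward from 1fad1a0 to fa67cd6 is possible iff 1fad1a0 is an ancestor of fa67cd6.
Ancestors of fa67cd6: {1743f00, 2fddb2c, fa67cd6}.
1fad1a0 is not among them, so fast-forward is not possible.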